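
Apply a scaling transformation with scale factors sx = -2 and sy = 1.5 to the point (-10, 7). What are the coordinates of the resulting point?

Scaling matrix:
[[-2, 0], [0, 1.50]]
Result: (-10 × -2, 7 × 1.5) = (20, 10.5)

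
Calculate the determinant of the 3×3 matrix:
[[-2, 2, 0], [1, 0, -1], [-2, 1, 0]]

Expansion along first row:
det = -2·det([[0,-1],[1,0]]) - 2·det([[1,-1],[-2,0]]) + 0·det([[1,0],[-2,1]])
    = -2·(0·0 - -1·1) - 2·(1·0 - -1·-2) + 0·(1·1 - 0·-2)
    = -2·1 - 2·-2 + 0·1
    = -2 + 4 + 0 = 2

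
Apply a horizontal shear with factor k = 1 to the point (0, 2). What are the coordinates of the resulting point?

Shear matrix for horizontal shear with factor k = 1:
[[1, 1], [0, 1]]
Result: (0, 2) → (2, 2)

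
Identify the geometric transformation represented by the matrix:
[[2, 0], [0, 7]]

This matrix represents: non-uniform scaling by sx = 2, sy = 7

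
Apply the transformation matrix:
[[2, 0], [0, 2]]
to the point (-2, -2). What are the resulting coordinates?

Matrix multiplication:
[[2, 0], [0, 2]] × [-2, -2]ᵀ
= [(2)(-2) + (0)(-2), (0)(-2) + (2)(-2)]ᵀ
= [-4, -4]ᵀ
Result: (-4, -4)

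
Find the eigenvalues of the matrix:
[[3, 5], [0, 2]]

Characteristic equation: det(A - λI) = 0
λ² - (trace)λ + (det) = 0
trace = 3 + 2 = 5, det = (3)(2) - (5)(0) = 6
λ² - (5)λ + (6) = 0
λ = (5 ± √((5)² - 4·(6))) / 2 = (5 ± √1) / 2
Solving: λ = 2, 3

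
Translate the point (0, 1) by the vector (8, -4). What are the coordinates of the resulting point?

Translation by (8, -4) (homogeneous matrix [[1, 0, 8], [0, 1, -4], [0, 0, 1]]):
x' = 0 + 8 = 8
y' = 1 + -4 = -3
Result: (8, -3)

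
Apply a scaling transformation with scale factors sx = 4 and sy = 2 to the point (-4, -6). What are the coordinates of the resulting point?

Scaling matrix:
[[4, 0], [0, 2]]
Result: (-4 × 4, -6 × 2) = (-16, -12)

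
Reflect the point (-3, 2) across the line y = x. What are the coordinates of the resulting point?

Reflection across line y = x: (-3, 2) → (2, -3)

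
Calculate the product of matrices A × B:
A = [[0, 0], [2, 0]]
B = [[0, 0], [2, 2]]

Matrix multiplication:
C[0][0] = 0×0 + 0×2 = 0
C[0][1] = 0×0 + 0×2 = 0
C[1][0] = 2×0 + 0×2 = 0
C[1][1] = 2×0 + 0×2 = 0
Result: [[0, 0], [0, 0]]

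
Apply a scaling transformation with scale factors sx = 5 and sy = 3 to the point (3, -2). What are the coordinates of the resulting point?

Scaling matrix:
[[5, 0], [0, 3]]
Result: (3 × 5, -2 × 3) = (15, -6)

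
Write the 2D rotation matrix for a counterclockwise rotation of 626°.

Rotation matrix formula: [[cos θ, -sin θ], [sin θ, cos θ]]
For θ = 626°:
cos(626°) = -0.0698
sin(626°) = -0.9976
Result: [[-0.0698, 0.9976], [-0.9976, -0.0698]]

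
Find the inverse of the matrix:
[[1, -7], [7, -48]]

For [[a,b],[c,d]], inverse = (1/det)·[[d,-b],[-c,a]]
det = (1)(-48) - (-7)(7) = -48 - -49 = 1
Inverse = [[-48, 7], [-7, 1]]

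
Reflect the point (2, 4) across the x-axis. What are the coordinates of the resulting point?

Reflection across x-axis: (2, 4) → (2, -4)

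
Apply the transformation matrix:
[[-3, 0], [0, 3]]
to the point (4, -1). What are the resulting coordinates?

Matrix multiplication:
[[-3, 0], [0, 3]] × [4, -1]ᵀ
= [(-3)(4) + (0)(-1), (0)(4) + (3)(-1)]ᵀ
= [-12, -3]ᵀ
Result: (-12, -3)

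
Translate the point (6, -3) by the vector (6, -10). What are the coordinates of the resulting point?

Translation by (6, -10) (homogeneous matrix [[1, 0, 6], [0, 1, -10], [0, 0, 1]]):
x' = 6 + 6 = 12
y' = -3 + -10 = -13
Result: (12, -13)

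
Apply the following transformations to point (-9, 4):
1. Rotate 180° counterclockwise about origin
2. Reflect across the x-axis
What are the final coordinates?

Step 1: Rotate 180° → (9, -4)
Step 2: Reflect across x-axis → (9, 4)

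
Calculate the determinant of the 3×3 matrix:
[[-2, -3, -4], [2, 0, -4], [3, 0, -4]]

Expansion along first row:
det = -2·det([[0,-4],[0,-4]]) - -3·det([[2,-4],[3,-4]]) + -4·det([[2,0],[3,0]])
    = -2·(0·-4 - -4·0) - -3·(2·-4 - -4·3) + -4·(2·0 - 0·3)
    = -2·0 - -3·4 + -4·0
    = 0 + 12 + 0 = 12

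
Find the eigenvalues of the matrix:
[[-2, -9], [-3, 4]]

Characteristic equation: det(A - λI) = 0
λ² - (trace)λ + (det) = 0
trace = -2 + 4 = 2, det = (-2)(4) - (-9)(-3) = -35
λ² - (2)λ + (-35) = 0
λ = (2 ± √((2)² - 4·(-35))) / 2 = (2 ± √144) / 2
Solving: λ = -5, 7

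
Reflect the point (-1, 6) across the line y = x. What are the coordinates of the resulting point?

Reflection across line y = x: (-1, 6) → (6, -1)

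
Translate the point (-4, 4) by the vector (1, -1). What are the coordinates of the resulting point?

Translation by (1, -1) (homogeneous matrix [[1, 0, 1], [0, 1, -1], [0, 0, 1]]):
x' = -4 + 1 = -3
y' = 4 + -1 = 3
Result: (-3, 3)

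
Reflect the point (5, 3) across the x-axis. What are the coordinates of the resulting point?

Reflection across x-axis: (5, 3) → (5, -3)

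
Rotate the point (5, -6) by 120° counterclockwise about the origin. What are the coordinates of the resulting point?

Rotation matrix for 120°: [[cos 120°, -sin 120°], [sin 120°, cos 120°]] ≈ [[-0.500000, -0.866025], [0.866025, -0.500000]]
[[-0.500000, -0.866025], [0.866025, -0.500000]] × [5, -6]ᵀ ≈ [2.6962, 7.3301]ᵀ
Result: (2.6962, 7.3301)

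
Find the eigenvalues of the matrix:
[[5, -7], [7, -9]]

Characteristic equation: det(A - λI) = 0
λ² - (trace)λ + (det) = 0
trace = 5 + -9 = -4, det = (5)(-9) - (-7)(7) = 4
λ² - (-4)λ + (4) = 0
λ = (-4 ± √((-4)² - 4·(4))) / 2 = (-4 ± √0) / 2
Solving: λ = -2, -2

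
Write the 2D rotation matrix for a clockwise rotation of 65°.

Rotation matrix formula: [[cos θ, -sin θ], [sin θ, cos θ]]
A clockwise rotation by 65° is equivalent to a counterclockwise rotation by -65°.
For θ = -65°:
cos(-65°) = 0.4226
sin(-65°) = -0.9063
Result: [[0.4226, 0.9063], [-0.9063, 0.4226]]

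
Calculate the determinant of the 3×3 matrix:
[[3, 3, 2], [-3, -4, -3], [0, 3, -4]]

Expansion along first row:
det = 3·det([[-4,-3],[3,-4]]) - 3·det([[-3,-3],[0,-4]]) + 2·det([[-3,-4],[0,3]])
    = 3·(-4·-4 - -3·3) - 3·(-3·-4 - -3·0) + 2·(-3·3 - -4·0)
    = 3·25 - 3·12 + 2·-9
    = 75 + -36 + -18 = 21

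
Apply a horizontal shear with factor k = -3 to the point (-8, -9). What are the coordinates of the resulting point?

Shear matrix for horizontal shear with factor k = -3:
[[1, -3], [0, 1]]
Result: (-8, -9) → (19, -9)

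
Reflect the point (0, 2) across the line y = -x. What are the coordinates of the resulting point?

Reflection across line y = -x: (0, 2) → (-2, 0)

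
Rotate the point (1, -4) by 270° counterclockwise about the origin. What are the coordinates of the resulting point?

Rotation matrix for 270°: [[cos 270°, -sin 270°], [sin 270°, cos 270°]] = [[0, 1], [-1, 0]]
[[0, 1], [-1, 0]] × [1, -4]ᵀ = [-4, -1]ᵀ
Result: (-4, -1)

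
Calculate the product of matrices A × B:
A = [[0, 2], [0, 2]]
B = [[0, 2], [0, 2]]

Matrix multiplication:
C[0][0] = 0×0 + 2×0 = 0
C[0][1] = 0×2 + 2×2 = 4
C[1][0] = 0×0 + 2×0 = 0
C[1][1] = 0×2 + 2×2 = 4
Result: [[0, 4], [0, 4]]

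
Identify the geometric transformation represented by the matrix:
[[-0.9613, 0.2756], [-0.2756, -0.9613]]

This matrix represents: rotation by 196° counterclockwise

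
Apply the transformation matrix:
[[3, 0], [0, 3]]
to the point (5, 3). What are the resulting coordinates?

Matrix multiplication:
[[3, 0], [0, 3]] × [5, 3]ᵀ
= [(3)(5) + (0)(3), (0)(5) + (3)(3)]ᵀ
= [15, 9]ᵀ
Result: (15, 9)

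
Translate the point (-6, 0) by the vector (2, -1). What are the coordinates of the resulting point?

Translation by (2, -1) (homogeneous matrix [[1, 0, 2], [0, 1, -1], [0, 0, 1]]):
x' = -6 + 2 = -4
y' = 0 + -1 = -1
Result: (-4, -1)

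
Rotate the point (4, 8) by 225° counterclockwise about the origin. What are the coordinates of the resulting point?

Rotation matrix for 225°: [[cos 225°, -sin 225°], [sin 225°, cos 225°]] ≈ [[-0.707107, 0.707107], [-0.707107, -0.707107]]
[[-0.707107, 0.707107], [-0.707107, -0.707107]] × [4, 8]ᵀ ≈ [2.8284, -8.4853]ᵀ
Result: (2.8284, -8.4853)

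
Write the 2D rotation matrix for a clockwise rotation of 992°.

Rotation matrix formula: [[cos θ, -sin θ], [sin θ, cos θ]]
A clockwise rotation by 992° is equivalent to a counterclockwise rotation by -992°.
For θ = -992°:
cos(-992°) = 0.0349
sin(-992°) = 0.9994
Result: [[0.0349, -0.9994], [0.9994, 0.0349]]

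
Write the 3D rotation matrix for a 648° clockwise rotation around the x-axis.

Rotation matrix for clockwise 648° around x-axis:
A clockwise rotation by 648° is a counterclockwise rotation by -648°.
cos(-648°) = 0.3090, sin(-648°) = 0.9511
Result: [[1, 0, 0], [0, 0.3090, -0.9511], [0, 0.9511, 0.3090]]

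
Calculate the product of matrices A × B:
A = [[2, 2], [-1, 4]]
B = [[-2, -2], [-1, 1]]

Matrix multiplication:
C[0][0] = 2×-2 + 2×-1 = -6
C[0][1] = 2×-2 + 2×1 = -2
C[1][0] = -1×-2 + 4×-1 = -2
C[1][1] = -1×-2 + 4×1 = 6
Result: [[-6, -2], [-2, 6]]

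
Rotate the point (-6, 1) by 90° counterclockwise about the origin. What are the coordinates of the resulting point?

Rotation matrix for 90°: [[cos 90°, -sin 90°], [sin 90°, cos 90°]] = [[0, -1], [1, 0]]
[[0, -1], [1, 0]] × [-6, 1]ᵀ = [-1, -6]ᵀ
Result: (-1, -6)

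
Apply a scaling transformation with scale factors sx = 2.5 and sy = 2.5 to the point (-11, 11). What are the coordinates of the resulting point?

Scaling matrix:
[[2.50, 0], [0, 2.50]]
Result: (-11 × 2.5, 11 × 2.5) = (-27.5, 27.5)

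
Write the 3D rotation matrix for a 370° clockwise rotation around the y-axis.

Rotation matrix for clockwise 370° around y-axis:
A clockwise rotation by 370° is a counterclockwise rotation by -370°.
cos(-370°) = 0.9848, sin(-370°) = -0.1736
Result: [[0.9848, 0, -0.1736], [0, 1, 0], [0.1736, 0, 0.9848]]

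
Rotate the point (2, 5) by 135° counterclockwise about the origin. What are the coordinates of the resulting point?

Rotation matrix for 135°: [[cos 135°, -sin 135°], [sin 135°, cos 135°]] ≈ [[-0.707107, -0.707107], [0.707107, -0.707107]]
[[-0.707107, -0.707107], [0.707107, -0.707107]] × [2, 5]ᵀ ≈ [-4.9497, -2.1213]ᵀ
Result: (-4.9497, -2.1213)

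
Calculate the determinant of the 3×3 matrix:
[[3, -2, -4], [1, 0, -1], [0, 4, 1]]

Expansion along first row:
det = 3·det([[0,-1],[4,1]]) - -2·det([[1,-1],[0,1]]) + -4·det([[1,0],[0,4]])
    = 3·(0·1 - -1·4) - -2·(1·1 - -1·0) + -4·(1·4 - 0·0)
    = 3·4 - -2·1 + -4·4
    = 12 + 2 + -16 = -2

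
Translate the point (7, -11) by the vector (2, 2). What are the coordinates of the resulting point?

Translation by (2, 2) (homogeneous matrix [[1, 0, 2], [0, 1, 2], [0, 0, 1]]):
x' = 7 + 2 = 9
y' = -11 + 2 = -9
Result: (9, -9)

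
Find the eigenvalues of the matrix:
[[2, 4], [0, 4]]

Characteristic equation: det(A - λI) = 0
λ² - (trace)λ + (det) = 0
trace = 2 + 4 = 6, det = (2)(4) - (4)(0) = 8
λ² - (6)λ + (8) = 0
λ = (6 ± √((6)² - 4·(8))) / 2 = (6 ± √4) / 2
Solving: λ = 2, 4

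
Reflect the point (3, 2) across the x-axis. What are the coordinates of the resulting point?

Reflection across x-axis: (3, 2) → (3, -2)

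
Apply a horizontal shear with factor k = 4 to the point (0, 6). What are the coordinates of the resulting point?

Shear matrix for horizontal shear with factor k = 4:
[[1, 4], [0, 1]]
Result: (0, 6) → (24, 6)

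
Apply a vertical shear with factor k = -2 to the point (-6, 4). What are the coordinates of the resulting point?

Shear matrix for vertical shear with factor k = -2:
[[1, 0], [-2, 1]]
Result: (-6, 4) → (-6, 16)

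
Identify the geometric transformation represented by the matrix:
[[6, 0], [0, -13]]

This matrix represents: non-uniform scaling by sx = 6, sy = -13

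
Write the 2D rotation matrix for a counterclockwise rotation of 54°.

Rotation matrix formula: [[cos θ, -sin θ], [sin θ, cos θ]]
For θ = 54°:
cos(54°) = 0.5878
sin(54°) = 0.8090
Result: [[0.5878, -0.8090], [0.8090, 0.5878]]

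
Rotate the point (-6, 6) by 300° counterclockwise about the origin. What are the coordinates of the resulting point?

Rotation matrix for 300°: [[cos 300°, -sin 300°], [sin 300°, cos 300°]] ≈ [[0.500000, 0.866025], [-0.866025, 0.500000]]
[[0.500000, 0.866025], [-0.866025, 0.500000]] × [-6, 6]ᵀ ≈ [2.1962, 8.1962]ᵀ
Result: (2.1962, 8.1962)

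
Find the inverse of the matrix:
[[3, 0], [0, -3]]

For [[a,b],[c,d]], inverse = (1/det)·[[d,-b],[-c,a]]
det = (3)(-3) - (0)(0) = -9 - 0 = -9
Inverse = (1/-9)·[[-3, 0], [0, 3]]
= [[1/3, 0], [0, -1/3]]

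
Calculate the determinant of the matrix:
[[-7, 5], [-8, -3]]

For a 2×2 matrix [[a, b], [c, d]], det = ad - bc
det = (-7)(-3) - (5)(-8) = 21 - -40 = 61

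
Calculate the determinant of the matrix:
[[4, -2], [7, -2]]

For a 2×2 matrix [[a, b], [c, d]], det = ad - bc
det = (4)(-2) - (-2)(7) = -8 - -14 = 6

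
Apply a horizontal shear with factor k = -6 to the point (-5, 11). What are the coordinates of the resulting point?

Shear matrix for horizontal shear with factor k = -6:
[[1, -6], [0, 1]]
Result: (-5, 11) → (-71, 11)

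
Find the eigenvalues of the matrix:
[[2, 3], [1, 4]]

Characteristic equation: det(A - λI) = 0
λ² - (trace)λ + (det) = 0
trace = 2 + 4 = 6, det = (2)(4) - (3)(1) = 5
λ² - (6)λ + (5) = 0
λ = (6 ± √((6)² - 4·(5))) / 2 = (6 ± √16) / 2
Solving: λ = 1, 5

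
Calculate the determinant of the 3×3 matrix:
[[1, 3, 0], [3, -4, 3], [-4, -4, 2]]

Expansion along first row:
det = 1·det([[-4,3],[-4,2]]) - 3·det([[3,3],[-4,2]]) + 0·det([[3,-4],[-4,-4]])
    = 1·(-4·2 - 3·-4) - 3·(3·2 - 3·-4) + 0·(3·-4 - -4·-4)
    = 1·4 - 3·18 + 0·-28
    = 4 + -54 + 0 = -50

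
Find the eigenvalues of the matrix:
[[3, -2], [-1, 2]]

Characteristic equation: det(A - λI) = 0
λ² - (trace)λ + (det) = 0
trace = 3 + 2 = 5, det = (3)(2) - (-2)(-1) = 4
λ² - (5)λ + (4) = 0
λ = (5 ± √((5)² - 4·(4))) / 2 = (5 ± √9) / 2
Solving: λ = 1, 4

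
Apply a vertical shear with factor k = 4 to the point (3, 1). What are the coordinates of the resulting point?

Shear matrix for vertical shear with factor k = 4:
[[1, 0], [4, 1]]
Result: (3, 1) → (3, 13)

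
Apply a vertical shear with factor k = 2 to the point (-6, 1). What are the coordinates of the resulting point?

Shear matrix for vertical shear with factor k = 2:
[[1, 0], [2, 1]]
Result: (-6, 1) → (-6, -11)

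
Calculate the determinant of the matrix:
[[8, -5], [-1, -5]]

For a 2×2 matrix [[a, b], [c, d]], det = ad - bc
det = (8)(-5) - (-5)(-1) = -40 - 5 = -45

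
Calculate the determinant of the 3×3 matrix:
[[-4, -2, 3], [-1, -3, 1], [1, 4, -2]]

Expansion along first row:
det = -4·det([[-3,1],[4,-2]]) - -2·det([[-1,1],[1,-2]]) + 3·det([[-1,-3],[1,4]])
    = -4·(-3·-2 - 1·4) - -2·(-1·-2 - 1·1) + 3·(-1·4 - -3·1)
    = -4·2 - -2·1 + 3·-1
    = -8 + 2 + -3 = -9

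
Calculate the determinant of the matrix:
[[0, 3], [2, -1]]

For a 2×2 matrix [[a, b], [c, d]], det = ad - bc
det = (0)(-1) - (3)(2) = 0 - 6 = -6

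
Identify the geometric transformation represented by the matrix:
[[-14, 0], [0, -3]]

This matrix represents: non-uniform scaling by sx = -14, sy = -3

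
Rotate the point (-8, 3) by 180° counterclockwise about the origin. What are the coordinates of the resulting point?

Rotation matrix for 180°: [[cos 180°, -sin 180°], [sin 180°, cos 180°]] = [[-1, 0], [0, -1]]
[[-1, 0], [0, -1]] × [-8, 3]ᵀ = [8, -3]ᵀ
Result: (8, -3)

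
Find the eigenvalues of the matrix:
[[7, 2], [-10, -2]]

Characteristic equation: det(A - λI) = 0
λ² - (trace)λ + (det) = 0
trace = 7 + -2 = 5, det = (7)(-2) - (2)(-10) = 6
λ² - (5)λ + (6) = 0
λ = (5 ± √((5)² - 4·(6))) / 2 = (5 ± √1) / 2
Solving: λ = 2, 3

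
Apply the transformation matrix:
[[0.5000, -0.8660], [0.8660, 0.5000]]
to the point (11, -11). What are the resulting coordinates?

Matrix multiplication:
[[0.5000, -0.8660], [0.8660, 0.5000]] × [11, -11]ᵀ
= [(0.5000)(11) + (-0.8660)(-11), (0.8660)(11) + (0.5000)(-11)]ᵀ
= [15.0260, 4.0260]ᵀ
Result: (15.0260, 4.0260)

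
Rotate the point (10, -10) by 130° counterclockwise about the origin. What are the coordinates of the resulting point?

Rotation matrix for 130°: [[cos 130°, -sin 130°], [sin 130°, cos 130°]] ≈ [[-0.642788, -0.766044], [0.766044, -0.642788]]
[[-0.642788, -0.766044], [0.766044, -0.642788]] × [10, -10]ᵀ ≈ [1.2326, 14.0883]ᵀ
Result: (1.2326, 14.0883)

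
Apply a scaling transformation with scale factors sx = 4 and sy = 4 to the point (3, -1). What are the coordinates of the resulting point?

Scaling matrix:
[[4, 0], [0, 4]]
Result: (3 × 4, -1 × 4) = (12, -4)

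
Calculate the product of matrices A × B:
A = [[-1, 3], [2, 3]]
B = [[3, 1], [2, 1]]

Matrix multiplication:
C[0][0] = -1×3 + 3×2 = 3
C[0][1] = -1×1 + 3×1 = 2
C[1][0] = 2×3 + 3×2 = 12
C[1][1] = 2×1 + 3×1 = 5
Result: [[3, 2], [12, 5]]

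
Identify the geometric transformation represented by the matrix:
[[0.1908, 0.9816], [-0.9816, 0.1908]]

This matrix represents: rotation by 281° counterclockwise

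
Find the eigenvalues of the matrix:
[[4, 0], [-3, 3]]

Characteristic equation: det(A - λI) = 0
λ² - (trace)λ + (det) = 0
trace = 4 + 3 = 7, det = (4)(3) - (0)(-3) = 12
λ² - (7)λ + (12) = 0
λ = (7 ± √((7)² - 4·(12))) / 2 = (7 ± √1) / 2
Solving: λ = 3, 4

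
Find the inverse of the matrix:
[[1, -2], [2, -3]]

For [[a,b],[c,d]], inverse = (1/det)·[[d,-b],[-c,a]]
det = (1)(-3) - (-2)(2) = -3 - -4 = 1
Inverse = [[-3, 2], [-2, 1]]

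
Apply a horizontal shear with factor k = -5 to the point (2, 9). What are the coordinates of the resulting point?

Shear matrix for horizontal shear with factor k = -5:
[[1, -5], [0, 1]]
Result: (2, 9) → (-43, 9)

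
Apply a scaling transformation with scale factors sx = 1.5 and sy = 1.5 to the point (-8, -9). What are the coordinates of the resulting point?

Scaling matrix:
[[1.50, 0], [0, 1.50]]
Result: (-8 × 1.5, -9 × 1.5) = (-12, -13.5)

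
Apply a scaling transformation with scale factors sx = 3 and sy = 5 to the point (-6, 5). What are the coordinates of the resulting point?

Scaling matrix:
[[3, 0], [0, 5]]
Result: (-6 × 3, 5 × 5) = (-18, 25)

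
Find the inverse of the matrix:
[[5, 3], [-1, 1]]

For [[a,b],[c,d]], inverse = (1/det)·[[d,-b],[-c,a]]
det = (5)(1) - (3)(-1) = 5 - -3 = 8
Inverse = (1/8)·[[1, -3], [1, 5]]
= [[1/8, -3/8], [1/8, 5/8]]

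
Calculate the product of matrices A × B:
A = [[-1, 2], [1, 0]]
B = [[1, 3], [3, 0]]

Matrix multiplication:
C[0][0] = -1×1 + 2×3 = 5
C[0][1] = -1×3 + 2×0 = -3
C[1][0] = 1×1 + 0×3 = 1
C[1][1] = 1×3 + 0×0 = 3
Result: [[5, -3], [1, 3]]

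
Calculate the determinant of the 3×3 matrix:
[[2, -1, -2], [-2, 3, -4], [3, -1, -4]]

Expansion along first row:
det = 2·det([[3,-4],[-1,-4]]) - -1·det([[-2,-4],[3,-4]]) + -2·det([[-2,3],[3,-1]])
    = 2·(3·-4 - -4·-1) - -1·(-2·-4 - -4·3) + -2·(-2·-1 - 3·3)
    = 2·-16 - -1·20 + -2·-7
    = -32 + 20 + 14 = 2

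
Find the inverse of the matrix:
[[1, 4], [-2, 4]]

For [[a,b],[c,d]], inverse = (1/det)·[[d,-b],[-c,a]]
det = (1)(4) - (4)(-2) = 4 - -8 = 12
Inverse = (1/12)·[[4, -4], [2, 1]]
= [[1/3, -1/3], [1/6, 1/12]]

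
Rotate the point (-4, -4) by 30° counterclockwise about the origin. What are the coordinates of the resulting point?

Rotation matrix for 30°: [[cos 30°, -sin 30°], [sin 30°, cos 30°]] ≈ [[0.866025, -0.500000], [0.500000, 0.866025]]
[[0.866025, -0.500000], [0.500000, 0.866025]] × [-4, -4]ᵀ ≈ [-1.4641, -5.4641]ᵀ
Result: (-1.4641, -5.4641)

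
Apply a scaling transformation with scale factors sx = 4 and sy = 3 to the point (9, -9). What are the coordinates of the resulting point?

Scaling matrix:
[[4, 0], [0, 3]]
Result: (9 × 4, -9 × 3) = (36, -27)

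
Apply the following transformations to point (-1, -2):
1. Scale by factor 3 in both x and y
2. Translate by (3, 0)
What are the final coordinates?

Step 1: Scale (-1, -2) by 3 → (-3, -6)
Step 2: Translate by (3, 0) → (0, -6)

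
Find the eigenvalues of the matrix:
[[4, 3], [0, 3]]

Characteristic equation: det(A - λI) = 0
λ² - (trace)λ + (det) = 0
trace = 4 + 3 = 7, det = (4)(3) - (3)(0) = 12
λ² - (7)λ + (12) = 0
λ = (7 ± √((7)² - 4·(12))) / 2 = (7 ± √1) / 2
Solving: λ = 3, 4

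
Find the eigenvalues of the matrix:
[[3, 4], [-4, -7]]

Characteristic equation: det(A - λI) = 0
λ² - (trace)λ + (det) = 0
trace = 3 + -7 = -4, det = (3)(-7) - (4)(-4) = -5
λ² - (-4)λ + (-5) = 0
λ = (-4 ± √((-4)² - 4·(-5))) / 2 = (-4 ± √36) / 2
Solving: λ = -5, 1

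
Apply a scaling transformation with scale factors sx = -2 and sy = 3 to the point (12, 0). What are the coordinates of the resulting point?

Scaling matrix:
[[-2, 0], [0, 3]]
Result: (12 × -2, 0 × 3) = (-24, 0)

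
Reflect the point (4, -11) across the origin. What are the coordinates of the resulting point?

Reflection across origin: (4, -11) → (-4, 11)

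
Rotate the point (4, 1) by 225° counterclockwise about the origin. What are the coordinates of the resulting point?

Rotation matrix for 225°: [[cos 225°, -sin 225°], [sin 225°, cos 225°]] ≈ [[-0.707107, 0.707107], [-0.707107, -0.707107]]
[[-0.707107, 0.707107], [-0.707107, -0.707107]] × [4, 1]ᵀ ≈ [-2.1213, -3.5355]ᵀ
Result: (-2.1213, -3.5355)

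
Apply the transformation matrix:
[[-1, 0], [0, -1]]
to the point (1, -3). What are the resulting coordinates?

Matrix multiplication:
[[-1, 0], [0, -1]] × [1, -3]ᵀ
= [(-1)(1) + (0)(-3), (0)(1) + (-1)(-3)]ᵀ
= [-1, 3]ᵀ
Result: (-1, 3)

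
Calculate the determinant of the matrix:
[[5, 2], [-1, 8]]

For a 2×2 matrix [[a, b], [c, d]], det = ad - bc
det = (5)(8) - (2)(-1) = 40 - -2 = 42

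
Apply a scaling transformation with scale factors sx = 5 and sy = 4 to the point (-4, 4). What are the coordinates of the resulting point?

Scaling matrix:
[[5, 0], [0, 4]]
Result: (-4 × 5, 4 × 4) = (-20, 16)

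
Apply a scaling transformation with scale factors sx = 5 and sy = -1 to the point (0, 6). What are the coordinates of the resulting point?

Scaling matrix:
[[5, 0], [0, -1]]
Result: (0 × 5, 6 × -1) = (0, -6)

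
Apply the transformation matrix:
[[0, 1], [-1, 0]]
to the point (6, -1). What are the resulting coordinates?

Matrix multiplication:
[[0, 1], [-1, 0]] × [6, -1]ᵀ
= [(0)(6) + (1)(-1), (-1)(6) + (0)(-1)]ᵀ
= [-1, -6]ᵀ
Result: (-1, -6)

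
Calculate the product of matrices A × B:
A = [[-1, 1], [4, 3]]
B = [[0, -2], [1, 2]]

Matrix multiplication:
C[0][0] = -1×0 + 1×1 = 1
C[0][1] = -1×-2 + 1×2 = 4
C[1][0] = 4×0 + 3×1 = 3
C[1][1] = 4×-2 + 3×2 = -2
Result: [[1, 4], [3, -2]]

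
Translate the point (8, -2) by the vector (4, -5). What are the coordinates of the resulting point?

Translation by (4, -5) (homogeneous matrix [[1, 0, 4], [0, 1, -5], [0, 0, 1]]):
x' = 8 + 4 = 12
y' = -2 + -5 = -7
Result: (12, -7)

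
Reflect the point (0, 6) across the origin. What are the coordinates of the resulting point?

Reflection across origin: (0, 6) → (0, -6)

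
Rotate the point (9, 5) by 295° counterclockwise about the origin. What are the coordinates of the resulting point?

Rotation matrix for 295°: [[cos 295°, -sin 295°], [sin 295°, cos 295°]] ≈ [[0.422618, 0.906308], [-0.906308, 0.422618]]
[[0.422618, 0.906308], [-0.906308, 0.422618]] × [9, 5]ᵀ ≈ [8.3351, -6.0437]ᵀ
Result: (8.3351, -6.0437)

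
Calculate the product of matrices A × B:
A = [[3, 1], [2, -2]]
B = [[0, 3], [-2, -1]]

Matrix multiplication:
C[0][0] = 3×0 + 1×-2 = -2
C[0][1] = 3×3 + 1×-1 = 8
C[1][0] = 2×0 + -2×-2 = 4
C[1][1] = 2×3 + -2×-1 = 8
Result: [[-2, 8], [4, 8]]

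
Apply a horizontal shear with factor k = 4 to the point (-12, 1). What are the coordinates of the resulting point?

Shear matrix for horizontal shear with factor k = 4:
[[1, 4], [0, 1]]
Result: (-12, 1) → (-8, 1)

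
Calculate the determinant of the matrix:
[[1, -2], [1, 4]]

For a 2×2 matrix [[a, b], [c, d]], det = ad - bc
det = (1)(4) - (-2)(1) = 4 - -2 = 6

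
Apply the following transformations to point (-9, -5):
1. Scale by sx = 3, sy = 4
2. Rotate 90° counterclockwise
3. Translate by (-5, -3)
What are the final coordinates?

Step 1: Scale → (-27, -20)
Step 2: Rotate 90° → (20, -27)
Step 3: Translate → (15, -30)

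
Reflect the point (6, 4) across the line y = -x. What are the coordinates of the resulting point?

Reflection across line y = -x: (6, 4) → (-4, -6)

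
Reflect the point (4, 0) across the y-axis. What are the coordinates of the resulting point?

Reflection across y-axis: (4, 0) → (-4, 0)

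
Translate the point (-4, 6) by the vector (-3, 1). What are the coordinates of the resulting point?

Translation by (-3, 1) (homogeneous matrix [[1, 0, -3], [0, 1, 1], [0, 0, 1]]):
x' = -4 + -3 = -7
y' = 6 + 1 = 7
Result: (-7, 7)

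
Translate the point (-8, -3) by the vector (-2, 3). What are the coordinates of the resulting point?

Translation by (-2, 3) (homogeneous matrix [[1, 0, -2], [0, 1, 3], [0, 0, 1]]):
x' = -8 + -2 = -10
y' = -3 + 3 = 0
Result: (-10, 0)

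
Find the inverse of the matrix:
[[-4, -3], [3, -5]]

For [[a,b],[c,d]], inverse = (1/det)·[[d,-b],[-c,a]]
det = (-4)(-5) - (-3)(3) = 20 - -9 = 29
Inverse = (1/29)·[[-5, 3], [-3, -4]]
= [[-5/29, 3/29], [-3/29, -4/29]]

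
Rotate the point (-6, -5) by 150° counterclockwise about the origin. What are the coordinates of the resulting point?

Rotation matrix for 150°: [[cos 150°, -sin 150°], [sin 150°, cos 150°]] ≈ [[-0.866025, -0.500000], [0.500000, -0.866025]]
[[-0.866025, -0.500000], [0.500000, -0.866025]] × [-6, -5]ᵀ ≈ [7.6962, 1.3301]ᵀ
Result: (7.6962, 1.3301)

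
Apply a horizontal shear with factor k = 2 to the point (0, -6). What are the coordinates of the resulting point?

Shear matrix for horizontal shear with factor k = 2:
[[1, 2], [0, 1]]
Result: (0, -6) → (-12, -6)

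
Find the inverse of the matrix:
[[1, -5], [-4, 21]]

For [[a,b],[c,d]], inverse = (1/det)·[[d,-b],[-c,a]]
det = (1)(21) - (-5)(-4) = 21 - 20 = 1
Inverse = [[21, 5], [4, 1]]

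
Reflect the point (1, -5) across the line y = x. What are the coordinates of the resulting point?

Reflection across line y = x: (1, -5) → (-5, 1)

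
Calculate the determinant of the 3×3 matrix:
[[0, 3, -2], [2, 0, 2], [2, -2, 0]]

Expansion along first row:
det = 0·det([[0,2],[-2,0]]) - 3·det([[2,2],[2,0]]) + -2·det([[2,0],[2,-2]])
    = 0·(0·0 - 2·-2) - 3·(2·0 - 2·2) + -2·(2·-2 - 0·2)
    = 0·4 - 3·-4 + -2·-4
    = 0 + 12 + 8 = 20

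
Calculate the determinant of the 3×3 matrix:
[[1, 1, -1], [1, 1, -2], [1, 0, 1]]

Expansion along first row:
det = 1·det([[1,-2],[0,1]]) - 1·det([[1,-2],[1,1]]) + -1·det([[1,1],[1,0]])
    = 1·(1·1 - -2·0) - 1·(1·1 - -2·1) + -1·(1·0 - 1·1)
    = 1·1 - 1·3 + -1·-1
    = 1 + -3 + 1 = -1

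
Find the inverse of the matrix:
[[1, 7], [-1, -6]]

For [[a,b],[c,d]], inverse = (1/det)·[[d,-b],[-c,a]]
det = (1)(-6) - (7)(-1) = -6 - -7 = 1
Inverse = [[-6, -7], [1, 1]]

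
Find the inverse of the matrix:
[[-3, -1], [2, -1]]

For [[a,b],[c,d]], inverse = (1/det)·[[d,-b],[-c,a]]
det = (-3)(-1) - (-1)(2) = 3 - -2 = 5
Inverse = (1/5)·[[-1, 1], [-2, -3]]
= [[-1/5, 1/5], [-2/5, -3/5]]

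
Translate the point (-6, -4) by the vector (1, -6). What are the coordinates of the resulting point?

Translation by (1, -6) (homogeneous matrix [[1, 0, 1], [0, 1, -6], [0, 0, 1]]):
x' = -6 + 1 = -5
y' = -4 + -6 = -10
Result: (-5, -10)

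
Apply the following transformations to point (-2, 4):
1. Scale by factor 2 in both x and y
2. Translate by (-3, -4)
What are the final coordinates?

Step 1: Scale (-2, 4) by 2 → (-4, 8)
Step 2: Translate by (-3, -4) → (-7, 4)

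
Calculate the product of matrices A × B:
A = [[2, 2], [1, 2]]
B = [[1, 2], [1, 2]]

Matrix multiplication:
C[0][0] = 2×1 + 2×1 = 4
C[0][1] = 2×2 + 2×2 = 8
C[1][0] = 1×1 + 2×1 = 3
C[1][1] = 1×2 + 2×2 = 6
Result: [[4, 8], [3, 6]]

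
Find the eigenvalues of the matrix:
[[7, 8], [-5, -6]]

Characteristic equation: det(A - λI) = 0
λ² - (trace)λ + (det) = 0
trace = 7 + -6 = 1, det = (7)(-6) - (8)(-5) = -2
λ² - (1)λ + (-2) = 0
λ = (1 ± √((1)² - 4·(-2))) / 2 = (1 ± √9) / 2
Solving: λ = -1, 2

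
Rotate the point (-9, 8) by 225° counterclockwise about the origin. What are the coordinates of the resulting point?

Rotation matrix for 225°: [[cos 225°, -sin 225°], [sin 225°, cos 225°]] ≈ [[-0.707107, 0.707107], [-0.707107, -0.707107]]
[[-0.707107, 0.707107], [-0.707107, -0.707107]] × [-9, 8]ᵀ ≈ [12.0208, 0.7071]ᵀ
Result: (12.0208, 0.7071)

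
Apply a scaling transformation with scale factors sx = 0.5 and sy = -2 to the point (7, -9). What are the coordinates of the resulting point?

Scaling matrix:
[[0.50, 0], [0, -2]]
Result: (7 × 0.5, -9 × -2) = (3.5, 18)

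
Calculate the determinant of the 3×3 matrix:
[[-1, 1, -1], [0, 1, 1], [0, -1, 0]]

Expansion along first row:
det = -1·det([[1,1],[-1,0]]) - 1·det([[0,1],[0,0]]) + -1·det([[0,1],[0,-1]])
    = -1·(1·0 - 1·-1) - 1·(0·0 - 1·0) + -1·(0·-1 - 1·0)
    = -1·1 - 1·0 + -1·0
    = -1 + 0 + 0 = -1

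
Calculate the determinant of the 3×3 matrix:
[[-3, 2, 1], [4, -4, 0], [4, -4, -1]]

Expansion along first row:
det = -3·det([[-4,0],[-4,-1]]) - 2·det([[4,0],[4,-1]]) + 1·det([[4,-4],[4,-4]])
    = -3·(-4·-1 - 0·-4) - 2·(4·-1 - 0·4) + 1·(4·-4 - -4·4)
    = -3·4 - 2·-4 + 1·0
    = -12 + 8 + 0 = -4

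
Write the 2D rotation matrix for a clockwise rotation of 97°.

Rotation matrix formula: [[cos θ, -sin θ], [sin θ, cos θ]]
A clockwise rotation by 97° is equivalent to a counterclockwise rotation by -97°.
For θ = -97°:
cos(-97°) = -0.1219
sin(-97°) = -0.9925
Result: [[-0.1219, 0.9925], [-0.9925, -0.1219]]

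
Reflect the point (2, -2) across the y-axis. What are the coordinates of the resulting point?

Reflection across y-axis: (2, -2) → (-2, -2)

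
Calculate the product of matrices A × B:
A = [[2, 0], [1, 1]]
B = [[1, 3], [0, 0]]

Matrix multiplication:
C[0][0] = 2×1 + 0×0 = 2
C[0][1] = 2×3 + 0×0 = 6
C[1][0] = 1×1 + 1×0 = 1
C[1][1] = 1×3 + 1×0 = 3
Result: [[2, 6], [1, 3]]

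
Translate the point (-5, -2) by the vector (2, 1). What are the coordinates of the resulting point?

Translation by (2, 1) (homogeneous matrix [[1, 0, 2], [0, 1, 1], [0, 0, 1]]):
x' = -5 + 2 = -3
y' = -2 + 1 = -1
Result: (-3, -1)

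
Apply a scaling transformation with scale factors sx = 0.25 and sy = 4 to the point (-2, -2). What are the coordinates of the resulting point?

Scaling matrix:
[[0.25, 0], [0, 4]]
Result: (-2 × 0.25, -2 × 4) = (-0.5, -8)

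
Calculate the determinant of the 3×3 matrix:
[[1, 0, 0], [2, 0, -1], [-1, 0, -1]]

Expansion along first row:
det = 1·det([[0,-1],[0,-1]]) - 0·det([[2,-1],[-1,-1]]) + 0·det([[2,0],[-1,0]])
    = 1·(0·-1 - -1·0) - 0·(2·-1 - -1·-1) + 0·(2·0 - 0·-1)
    = 1·0 - 0·-3 + 0·0
    = 0 + 0 + 0 = 0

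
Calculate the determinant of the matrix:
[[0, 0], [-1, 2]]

For a 2×2 matrix [[a, b], [c, d]], det = ad - bc
det = (0)(2) - (0)(-1) = 0 - 0 = 0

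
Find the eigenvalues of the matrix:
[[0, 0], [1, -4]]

Characteristic equation: det(A - λI) = 0
λ² - (trace)λ + (det) = 0
trace = 0 + -4 = -4, det = (0)(-4) - (0)(1) = 0
λ² - (-4)λ + (0) = 0
λ = (-4 ± √((-4)² - 4·(0))) / 2 = (-4 ± √16) / 2
Solving: λ = -4, 0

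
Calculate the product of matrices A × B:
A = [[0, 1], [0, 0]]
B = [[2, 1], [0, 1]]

Matrix multiplication:
C[0][0] = 0×2 + 1×0 = 0
C[0][1] = 0×1 + 1×1 = 1
C[1][0] = 0×2 + 0×0 = 0
C[1][1] = 0×1 + 0×1 = 0
Result: [[0, 1], [0, 0]]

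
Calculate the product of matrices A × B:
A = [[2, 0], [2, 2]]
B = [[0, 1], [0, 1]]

Matrix multiplication:
C[0][0] = 2×0 + 0×0 = 0
C[0][1] = 2×1 + 0×1 = 2
C[1][0] = 2×0 + 2×0 = 0
C[1][1] = 2×1 + 2×1 = 4
Result: [[0, 2], [0, 4]]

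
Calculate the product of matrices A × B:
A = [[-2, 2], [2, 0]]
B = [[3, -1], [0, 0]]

Matrix multiplication:
C[0][0] = -2×3 + 2×0 = -6
C[0][1] = -2×-1 + 2×0 = 2
C[1][0] = 2×3 + 0×0 = 6
C[1][1] = 2×-1 + 0×0 = -2
Result: [[-6, 2], [6, -2]]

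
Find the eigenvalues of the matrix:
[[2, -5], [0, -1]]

Characteristic equation: det(A - λI) = 0
λ² - (trace)λ + (det) = 0
trace = 2 + -1 = 1, det = (2)(-1) - (-5)(0) = -2
λ² - (1)λ + (-2) = 0
λ = (1 ± √((1)² - 4·(-2))) / 2 = (1 ± √9) / 2
Solving: λ = -1, 2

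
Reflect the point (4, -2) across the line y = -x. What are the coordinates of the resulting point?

Reflection across line y = -x: (4, -2) → (2, -4)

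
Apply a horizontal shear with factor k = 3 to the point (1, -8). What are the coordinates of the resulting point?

Shear matrix for horizontal shear with factor k = 3:
[[1, 3], [0, 1]]
Result: (1, -8) → (-23, -8)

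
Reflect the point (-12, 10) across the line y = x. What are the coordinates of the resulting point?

Reflection across line y = x: (-12, 10) → (10, -12)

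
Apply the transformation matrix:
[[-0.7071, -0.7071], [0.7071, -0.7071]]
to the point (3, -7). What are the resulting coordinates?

Matrix multiplication:
[[-0.7071, -0.7071], [0.7071, -0.7071]] × [3, -7]ᵀ
= [(-0.7071)(3) + (-0.7071)(-7), (0.7071)(3) + (-0.7071)(-7)]ᵀ
= [2.8284, 7.0710]ᵀ
Result: (2.8284, 7.0710)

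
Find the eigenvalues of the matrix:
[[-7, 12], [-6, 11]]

Characteristic equation: det(A - λI) = 0
λ² - (trace)λ + (det) = 0
trace = -7 + 11 = 4, det = (-7)(11) - (12)(-6) = -5
λ² - (4)λ + (-5) = 0
λ = (4 ± √((4)² - 4·(-5))) / 2 = (4 ± √36) / 2
Solving: λ = -1, 5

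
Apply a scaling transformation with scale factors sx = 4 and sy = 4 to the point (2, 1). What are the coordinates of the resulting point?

Scaling matrix:
[[4, 0], [0, 4]]
Result: (2 × 4, 1 × 4) = (8, 4)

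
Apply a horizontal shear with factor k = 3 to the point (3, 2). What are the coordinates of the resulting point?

Shear matrix for horizontal shear with factor k = 3:
[[1, 3], [0, 1]]
Result: (3, 2) → (9, 2)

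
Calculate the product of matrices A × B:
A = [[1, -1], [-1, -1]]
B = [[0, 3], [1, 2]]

Matrix multiplication:
C[0][0] = 1×0 + -1×1 = -1
C[0][1] = 1×3 + -1×2 = 1
C[1][0] = -1×0 + -1×1 = -1
C[1][1] = -1×3 + -1×2 = -5
Result: [[-1, 1], [-1, -5]]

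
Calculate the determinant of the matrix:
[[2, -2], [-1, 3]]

For a 2×2 matrix [[a, b], [c, d]], det = ad - bc
det = (2)(3) - (-2)(-1) = 6 - 2 = 4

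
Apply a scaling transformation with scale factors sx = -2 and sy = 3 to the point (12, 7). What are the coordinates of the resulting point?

Scaling matrix:
[[-2, 0], [0, 3]]
Result: (12 × -2, 7 × 3) = (-24, 21)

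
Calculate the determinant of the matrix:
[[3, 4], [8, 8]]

For a 2×2 matrix [[a, b], [c, d]], det = ad - bc
det = (3)(8) - (4)(8) = 24 - 32 = -8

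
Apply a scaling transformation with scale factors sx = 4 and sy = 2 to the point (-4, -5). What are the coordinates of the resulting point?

Scaling matrix:
[[4, 0], [0, 2]]
Result: (-4 × 4, -5 × 2) = (-16, -10)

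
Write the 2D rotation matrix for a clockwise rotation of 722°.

Rotation matrix formula: [[cos θ, -sin θ], [sin θ, cos θ]]
A clockwise rotation by 722° is equivalent to a counterclockwise rotation by -722°.
For θ = -722°:
cos(-722°) = 0.9994
sin(-722°) = -0.0349
Result: [[0.9994, 0.0349], [-0.0349, 0.9994]]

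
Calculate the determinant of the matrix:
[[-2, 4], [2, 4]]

For a 2×2 matrix [[a, b], [c, d]], det = ad - bc
det = (-2)(4) - (4)(2) = -8 - 8 = -16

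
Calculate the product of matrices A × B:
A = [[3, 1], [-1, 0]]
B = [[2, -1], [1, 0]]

Matrix multiplication:
C[0][0] = 3×2 + 1×1 = 7
C[0][1] = 3×-1 + 1×0 = -3
C[1][0] = -1×2 + 0×1 = -2
C[1][1] = -1×-1 + 0×0 = 1
Result: [[7, -3], [-2, 1]]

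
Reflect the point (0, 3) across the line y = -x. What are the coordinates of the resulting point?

Reflection across line y = -x: (0, 3) → (-3, 0)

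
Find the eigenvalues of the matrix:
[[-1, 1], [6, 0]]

Characteristic equation: det(A - λI) = 0
λ² - (trace)λ + (det) = 0
trace = -1 + 0 = -1, det = (-1)(0) - (1)(6) = -6
λ² - (-1)λ + (-6) = 0
λ = (-1 ± √((-1)² - 4·(-6))) / 2 = (-1 ± √25) / 2
Solving: λ = -3, 2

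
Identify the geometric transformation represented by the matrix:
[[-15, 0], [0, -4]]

This matrix represents: non-uniform scaling by sx = -15, sy = -4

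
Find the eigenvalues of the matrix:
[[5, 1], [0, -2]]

Characteristic equation: det(A - λI) = 0
λ² - (trace)λ + (det) = 0
trace = 5 + -2 = 3, det = (5)(-2) - (1)(0) = -10
λ² - (3)λ + (-10) = 0
λ = (3 ± √((3)² - 4·(-10))) / 2 = (3 ± √49) / 2
Solving: λ = -2, 5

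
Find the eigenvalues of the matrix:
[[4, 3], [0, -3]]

Characteristic equation: det(A - λI) = 0
λ² - (trace)λ + (det) = 0
trace = 4 + -3 = 1, det = (4)(-3) - (3)(0) = -12
λ² - (1)λ + (-12) = 0
λ = (1 ± √((1)² - 4·(-12))) / 2 = (1 ± √49) / 2
Solving: λ = -3, 4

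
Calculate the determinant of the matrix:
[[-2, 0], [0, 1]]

For a 2×2 matrix [[a, b], [c, d]], det = ad - bc
det = (-2)(1) - (0)(0) = -2 - 0 = -2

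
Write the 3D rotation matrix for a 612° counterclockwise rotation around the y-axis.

Rotation matrix for counterclockwise 612° around y-axis:
cos(612°) = -0.3090, sin(612°) = -0.9511
Result: [[-0.3090, 0, -0.9511], [0, 1, 0], [0.9511, 0, -0.3090]]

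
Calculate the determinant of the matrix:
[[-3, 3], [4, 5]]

For a 2×2 matrix [[a, b], [c, d]], det = ad - bc
det = (-3)(5) - (3)(4) = -15 - 12 = -27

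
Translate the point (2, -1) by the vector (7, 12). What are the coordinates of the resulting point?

Translation by (7, 12) (homogeneous matrix [[1, 0, 7], [0, 1, 12], [0, 0, 1]]):
x' = 2 + 7 = 9
y' = -1 + 12 = 11
Result: (9, 11)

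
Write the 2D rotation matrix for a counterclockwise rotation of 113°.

Rotation matrix formula: [[cos θ, -sin θ], [sin θ, cos θ]]
For θ = 113°:
cos(113°) = -0.3907
sin(113°) = 0.9205
Result: [[-0.3907, -0.9205], [0.9205, -0.3907]]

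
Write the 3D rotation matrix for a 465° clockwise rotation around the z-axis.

Rotation matrix for clockwise 465° around z-axis:
A clockwise rotation by 465° is a counterclockwise rotation by -465°.
cos(-465°) = -0.2588, sin(-465°) = -0.9659
Result: [[-0.2588, 0.9659, 0], [-0.9659, -0.2588, 0], [0, 0, 1]]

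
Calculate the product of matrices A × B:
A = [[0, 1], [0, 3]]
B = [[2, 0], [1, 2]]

Matrix multiplication:
C[0][0] = 0×2 + 1×1 = 1
C[0][1] = 0×0 + 1×2 = 2
C[1][0] = 0×2 + 3×1 = 3
C[1][1] = 0×0 + 3×2 = 6
Result: [[1, 2], [3, 6]]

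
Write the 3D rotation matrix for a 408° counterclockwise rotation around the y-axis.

Rotation matrix for counterclockwise 408° around y-axis:
cos(408°) = 0.6691, sin(408°) = 0.7431
Result: [[0.6691, 0, 0.7431], [0, 1, 0], [-0.7431, 0, 0.6691]]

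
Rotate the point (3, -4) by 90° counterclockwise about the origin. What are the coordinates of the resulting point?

Rotation matrix for 90°: [[cos 90°, -sin 90°], [sin 90°, cos 90°]] = [[0, -1], [1, 0]]
[[0, -1], [1, 0]] × [3, -4]ᵀ = [4, 3]ᵀ
Result: (4, 3)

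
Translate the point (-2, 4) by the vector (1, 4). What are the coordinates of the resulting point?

Translation by (1, 4) (homogeneous matrix [[1, 0, 1], [0, 1, 4], [0, 0, 1]]):
x' = -2 + 1 = -1
y' = 4 + 4 = 8
Result: (-1, 8)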